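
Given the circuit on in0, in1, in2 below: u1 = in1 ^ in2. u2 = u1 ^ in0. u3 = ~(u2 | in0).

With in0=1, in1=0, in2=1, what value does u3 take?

0

u1 = 0 ^ 1 = 1
u2 = 1 ^ 1 = 0
u3 = ~(0 | 1) = 0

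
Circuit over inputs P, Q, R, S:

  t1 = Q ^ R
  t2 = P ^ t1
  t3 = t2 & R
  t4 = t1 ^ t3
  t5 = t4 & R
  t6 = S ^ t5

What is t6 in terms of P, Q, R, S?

S ^ (((Q ^ R) ^ ((P ^ (Q ^ R)) & R)) & R)

t1 = Q ^ R
t2 = P ^ t1 = P ^ (Q ^ R)
t3 = t2 & R = (P ^ (Q ^ R)) & R
t4 = t1 ^ t3 = (Q ^ R) ^ ((P ^ (Q ^ R)) & R)
t5 = t4 & R = ((Q ^ R) ^ ((P ^ (Q ^ R)) & R)) & R
t6 = S ^ t5 = S ^ (((Q ^ R) ^ ((P ^ (Q ^ R)) & R)) & R)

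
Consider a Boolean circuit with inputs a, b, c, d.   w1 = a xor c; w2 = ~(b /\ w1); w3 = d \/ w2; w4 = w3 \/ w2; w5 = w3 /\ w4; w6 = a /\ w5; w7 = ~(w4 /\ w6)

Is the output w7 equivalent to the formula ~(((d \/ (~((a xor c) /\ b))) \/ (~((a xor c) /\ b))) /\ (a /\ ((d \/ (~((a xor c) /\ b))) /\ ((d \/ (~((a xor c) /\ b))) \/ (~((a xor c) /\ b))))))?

w1 = a xor c
w2 = ~(b /\ w1) = ~(b /\ (a xor c))
w3 = d \/ w2 = d \/ (~(b /\ (a xor c)))
w4 = w3 \/ w2 = (d \/ (~(b /\ (a xor c)))) \/ (~(b /\ (a xor c)))
w5 = w3 /\ w4 = (d \/ (~(b /\ (a xor c)))) /\ ((d \/ (~(b /\ (a xor c)))) \/ (~(b /\ (a xor c))))
w6 = a /\ w5 = a /\ ((d \/ (~(b /\ (a xor c)))) /\ ((d \/ (~(b /\ (a xor c)))) \/ (~(b /\ (a xor c)))))
w7 = ~(w4 /\ w6) = ~(((d \/ (~(b /\ (a xor c)))) \/ (~(b /\ (a xor c)))) /\ (a /\ ((d \/ (~(b /\ (a xor c)))) /\ ((d \/ (~(b /\ (a xor c)))) \/ (~(b /\ (a xor c)))))))
At a=1, b=0, c=0, d=0: circuit gives 0, formula gives 0.
At a=0, b=0, c=0, d=0: circuit gives 1, formula gives 1.
Agrees on all 16 inputs.

Yes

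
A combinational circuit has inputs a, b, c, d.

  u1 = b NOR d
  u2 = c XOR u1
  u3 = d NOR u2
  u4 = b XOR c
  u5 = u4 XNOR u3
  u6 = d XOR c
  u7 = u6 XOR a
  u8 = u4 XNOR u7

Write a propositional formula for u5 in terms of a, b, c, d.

(b XOR c) XNOR (d NOR (c XOR (b NOR d)))

u1 = b NOR d
u2 = c XOR u1 = c XOR (b NOR d)
u3 = d NOR u2 = d NOR (c XOR (b NOR d))
u4 = b XOR c
u5 = u4 XNOR u3 = (b XOR c) XNOR (d NOR (c XOR (b NOR d)))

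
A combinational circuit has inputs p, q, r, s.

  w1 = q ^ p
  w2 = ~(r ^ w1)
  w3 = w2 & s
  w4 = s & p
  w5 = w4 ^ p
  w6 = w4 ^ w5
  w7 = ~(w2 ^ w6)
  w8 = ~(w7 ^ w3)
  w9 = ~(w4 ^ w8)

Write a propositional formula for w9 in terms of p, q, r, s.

w1 = q ^ p
w2 = ~(r ^ w1) = ~(r ^ (q ^ p))
w3 = w2 & s = (~(r ^ (q ^ p))) & s
w4 = s & p
w5 = w4 ^ p = (s & p) ^ p
w6 = w4 ^ w5 = (s & p) ^ ((s & p) ^ p)
w7 = ~(w2 ^ w6) = ~((~(r ^ (q ^ p))) ^ ((s & p) ^ ((s & p) ^ p)))
w8 = ~(w7 ^ w3) = ~((~((~(r ^ (q ^ p))) ^ ((s & p) ^ ((s & p) ^ p)))) ^ ((~(r ^ (q ^ p))) & s))
w9 = ~(w4 ^ w8) = ~((s & p) ^ (~((~((~(r ^ (q ^ p))) ^ ((s & p) ^ ((s & p) ^ p)))) ^ ((~(r ^ (q ^ p))) & s))))

~((s & p) ^ (~((~((~(r ^ (q ^ p))) ^ ((s & p) ^ ((s & p) ^ p)))) ^ ((~(r ^ (q ^ p))) & s))))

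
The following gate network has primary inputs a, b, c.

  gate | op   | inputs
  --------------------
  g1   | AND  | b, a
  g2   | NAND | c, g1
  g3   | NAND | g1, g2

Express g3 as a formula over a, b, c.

(b AND a) NAND (c NAND (b AND a))

g1 = b AND a
g2 = c NAND g1 = c NAND (b AND a)
g3 = g1 NAND g2 = (b AND a) NAND (c NAND (b AND a))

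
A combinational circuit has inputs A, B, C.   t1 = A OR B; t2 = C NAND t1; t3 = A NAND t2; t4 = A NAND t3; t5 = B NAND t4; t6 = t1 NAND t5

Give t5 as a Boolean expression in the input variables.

t1 = A OR B
t2 = C NAND t1 = C NAND (A OR B)
t3 = A NAND t2 = A NAND (C NAND (A OR B))
t4 = A NAND t3 = A NAND (A NAND (C NAND (A OR B)))
t5 = B NAND t4 = B NAND (A NAND (A NAND (C NAND (A OR B))))

B NAND (A NAND (A NAND (C NAND (A OR B))))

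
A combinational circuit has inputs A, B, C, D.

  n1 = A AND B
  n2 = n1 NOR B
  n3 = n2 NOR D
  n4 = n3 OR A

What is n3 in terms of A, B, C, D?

((A AND B) NOR B) NOR D

n1 = A AND B
n2 = n1 NOR B = (A AND B) NOR B
n3 = n2 NOR D = ((A AND B) NOR B) NOR D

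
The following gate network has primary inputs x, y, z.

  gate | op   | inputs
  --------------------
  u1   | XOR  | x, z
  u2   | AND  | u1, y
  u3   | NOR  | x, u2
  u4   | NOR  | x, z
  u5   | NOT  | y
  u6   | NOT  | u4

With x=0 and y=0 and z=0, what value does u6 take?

u4 = 0 NOR 0 = 1
u6 = NOT 1 = 0

0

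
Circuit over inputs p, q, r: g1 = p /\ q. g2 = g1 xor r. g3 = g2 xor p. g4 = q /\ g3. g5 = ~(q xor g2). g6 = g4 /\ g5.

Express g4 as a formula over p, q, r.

g1 = p /\ q
g2 = g1 xor r = (p /\ q) xor r
g3 = g2 xor p = ((p /\ q) xor r) xor p
g4 = q /\ g3 = q /\ (((p /\ q) xor r) xor p)

q /\ (((p /\ q) xor r) xor p)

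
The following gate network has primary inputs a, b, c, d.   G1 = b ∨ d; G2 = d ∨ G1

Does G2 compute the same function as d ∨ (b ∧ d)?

No

G1 = b ∨ d
G2 = d ∨ G1 = d ∨ (b ∨ d)
At a=0, b=1, c=0, d=0: circuit gives 1, formula gives 0.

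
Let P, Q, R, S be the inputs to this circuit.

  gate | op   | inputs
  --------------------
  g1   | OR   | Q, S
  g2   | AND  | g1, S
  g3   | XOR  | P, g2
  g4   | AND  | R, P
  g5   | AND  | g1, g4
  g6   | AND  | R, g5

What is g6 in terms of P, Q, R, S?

g1 = Q OR S
g4 = R AND P
g5 = g1 AND g4 = (Q OR S) AND (R AND P)
g6 = R AND g5 = R AND ((Q OR S) AND (R AND P))

R AND ((Q OR S) AND (R AND P))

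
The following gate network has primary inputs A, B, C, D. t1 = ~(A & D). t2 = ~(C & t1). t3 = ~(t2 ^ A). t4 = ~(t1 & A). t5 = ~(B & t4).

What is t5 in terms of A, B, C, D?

t1 = ~(A & D)
t4 = ~(t1 & A) = ~((~(A & D)) & A)
t5 = ~(B & t4) = ~(B & (~((~(A & D)) & A)))

~(B & (~((~(A & D)) & A)))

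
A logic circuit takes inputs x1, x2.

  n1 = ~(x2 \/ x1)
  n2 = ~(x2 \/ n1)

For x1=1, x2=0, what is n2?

1

n1 = ~(0 \/ 1) = 0
n2 = ~(0 \/ 0) = 1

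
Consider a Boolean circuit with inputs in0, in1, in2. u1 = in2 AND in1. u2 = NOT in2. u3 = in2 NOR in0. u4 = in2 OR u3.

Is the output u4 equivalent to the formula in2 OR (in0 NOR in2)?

u3 = in2 NOR in0
u4 = in2 OR u3 = in2 OR (in2 NOR in0)
At in0=1, in1=0, in2=0: circuit gives 0, formula gives 0.
At in0=0, in1=0, in2=0: circuit gives 1, formula gives 1.
Agrees on all 8 inputs.

Yes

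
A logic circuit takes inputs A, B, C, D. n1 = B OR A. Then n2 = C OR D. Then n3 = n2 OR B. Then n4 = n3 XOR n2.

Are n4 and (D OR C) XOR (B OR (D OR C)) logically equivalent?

Yes

n2 = C OR D
n3 = n2 OR B = (C OR D) OR B
n4 = n3 XOR n2 = ((C OR D) OR B) XOR (C OR D)
At A=0, B=0, C=0, D=0: circuit gives 0, formula gives 0.
At A=0, B=1, C=0, D=0: circuit gives 1, formula gives 1.
Agrees on all 16 inputs.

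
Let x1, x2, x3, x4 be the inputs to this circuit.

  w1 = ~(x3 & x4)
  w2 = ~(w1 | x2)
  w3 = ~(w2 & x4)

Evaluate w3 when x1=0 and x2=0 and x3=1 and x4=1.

w1 = ~(1 & 1) = 0
w2 = ~(0 | 0) = 1
w3 = ~(1 & 1) = 0

0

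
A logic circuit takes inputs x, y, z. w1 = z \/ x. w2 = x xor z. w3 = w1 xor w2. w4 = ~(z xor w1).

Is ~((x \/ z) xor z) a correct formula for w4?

Yes

w1 = z \/ x
w4 = ~(z xor w1) = ~(z xor (z \/ x))
At x=1, y=0, z=0: circuit gives 0, formula gives 0.
At x=0, y=0, z=0: circuit gives 1, formula gives 1.
Agrees on all 8 inputs.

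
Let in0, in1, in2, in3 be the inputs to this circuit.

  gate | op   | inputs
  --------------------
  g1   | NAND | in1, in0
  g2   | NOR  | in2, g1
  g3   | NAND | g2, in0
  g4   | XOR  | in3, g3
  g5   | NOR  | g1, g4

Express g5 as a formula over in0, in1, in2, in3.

g1 = in1 NAND in0
g2 = in2 NOR g1 = in2 NOR (in1 NAND in0)
g3 = g2 NAND in0 = (in2 NOR (in1 NAND in0)) NAND in0
g4 = in3 XOR g3 = in3 XOR ((in2 NOR (in1 NAND in0)) NAND in0)
g5 = g1 NOR g4 = (in1 NAND in0) NOR (in3 XOR ((in2 NOR (in1 NAND in0)) NAND in0))

(in1 NAND in0) NOR (in3 XOR ((in2 NOR (in1 NAND in0)) NAND in0))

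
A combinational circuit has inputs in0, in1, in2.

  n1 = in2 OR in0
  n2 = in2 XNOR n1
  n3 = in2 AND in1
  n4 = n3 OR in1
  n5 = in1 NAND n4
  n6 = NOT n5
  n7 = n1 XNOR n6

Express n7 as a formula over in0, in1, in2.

n1 = in2 OR in0
n3 = in2 AND in1
n4 = n3 OR in1 = (in2 AND in1) OR in1
n5 = in1 NAND n4 = in1 NAND ((in2 AND in1) OR in1)
n6 = NOT n5 = NOT (in1 NAND ((in2 AND in1) OR in1))
n7 = n1 XNOR n6 = (in2 OR in0) XNOR NOT (in1 NAND ((in2 AND in1) OR in1))

(in2 OR in0) XNOR NOT (in1 NAND ((in2 AND in1) OR in1))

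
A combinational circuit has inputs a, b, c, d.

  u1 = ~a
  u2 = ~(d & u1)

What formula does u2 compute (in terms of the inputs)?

~(d & ~a)

u1 = ~a
u2 = ~(d & u1) = ~(d & ~a)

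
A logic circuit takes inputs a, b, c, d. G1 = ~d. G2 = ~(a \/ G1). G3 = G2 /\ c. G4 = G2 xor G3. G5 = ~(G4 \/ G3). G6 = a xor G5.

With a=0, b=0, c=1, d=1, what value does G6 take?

G1 = ~1 = 0
G2 = ~(0 \/ 0) = 1
G3 = 1 /\ 1 = 1
G4 = 1 xor 1 = 0
G5 = ~(0 \/ 1) = 0
G6 = 0 xor 0 = 0

0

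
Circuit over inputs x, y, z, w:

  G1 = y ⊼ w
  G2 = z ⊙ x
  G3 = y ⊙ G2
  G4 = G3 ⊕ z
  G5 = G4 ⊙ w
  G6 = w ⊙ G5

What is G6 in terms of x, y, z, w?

G2 = z ⊙ x
G3 = y ⊙ G2 = y ⊙ (z ⊙ x)
G4 = G3 ⊕ z = (y ⊙ (z ⊙ x)) ⊕ z
G5 = G4 ⊙ w = ((y ⊙ (z ⊙ x)) ⊕ z) ⊙ w
G6 = w ⊙ G5 = w ⊙ (((y ⊙ (z ⊙ x)) ⊕ z) ⊙ w)

w ⊙ (((y ⊙ (z ⊙ x)) ⊕ z) ⊙ w)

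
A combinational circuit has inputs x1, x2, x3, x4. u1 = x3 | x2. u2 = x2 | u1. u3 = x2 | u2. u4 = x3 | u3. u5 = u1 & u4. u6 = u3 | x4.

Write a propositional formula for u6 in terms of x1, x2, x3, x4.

u1 = x3 | x2
u2 = x2 | u1 = x2 | (x3 | x2)
u3 = x2 | u2 = x2 | (x2 | (x3 | x2))
u6 = u3 | x4 = (x2 | (x2 | (x3 | x2))) | x4

(x2 | (x2 | (x3 | x2))) | x4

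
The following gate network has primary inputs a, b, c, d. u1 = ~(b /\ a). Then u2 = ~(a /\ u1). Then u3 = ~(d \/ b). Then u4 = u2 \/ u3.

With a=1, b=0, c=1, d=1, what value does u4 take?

u1 = ~(0 /\ 1) = 1
u2 = ~(1 /\ 1) = 0
u3 = ~(1 \/ 0) = 0
u4 = 0 \/ 0 = 0

0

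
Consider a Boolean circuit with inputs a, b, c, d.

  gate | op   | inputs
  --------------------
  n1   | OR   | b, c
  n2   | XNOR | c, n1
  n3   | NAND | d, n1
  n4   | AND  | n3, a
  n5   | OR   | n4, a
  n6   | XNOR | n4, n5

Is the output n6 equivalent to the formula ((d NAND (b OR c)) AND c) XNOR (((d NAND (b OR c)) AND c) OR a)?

n1 = b OR c
n3 = d NAND n1 = d NAND (b OR c)
n4 = n3 AND a = (d NAND (b OR c)) AND a
n5 = n4 OR a = ((d NAND (b OR c)) AND a) OR a
n6 = n4 XNOR n5 = ((d NAND (b OR c)) AND a) XNOR (((d NAND (b OR c)) AND a) OR a)
At a=1, b=0, c=0, d=0: circuit gives 1, formula gives 0.

No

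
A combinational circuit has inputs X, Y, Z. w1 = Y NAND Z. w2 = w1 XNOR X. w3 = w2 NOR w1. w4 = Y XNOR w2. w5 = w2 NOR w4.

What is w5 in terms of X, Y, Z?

w1 = Y NAND Z
w2 = w1 XNOR X = (Y NAND Z) XNOR X
w4 = Y XNOR w2 = Y XNOR ((Y NAND Z) XNOR X)
w5 = w2 NOR w4 = ((Y NAND Z) XNOR X) NOR (Y XNOR ((Y NAND Z) XNOR X))

((Y NAND Z) XNOR X) NOR (Y XNOR ((Y NAND Z) XNOR X))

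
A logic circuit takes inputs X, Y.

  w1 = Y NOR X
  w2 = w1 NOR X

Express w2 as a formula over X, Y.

(Y NOR X) NOR X

w1 = Y NOR X
w2 = w1 NOR X = (Y NOR X) NOR X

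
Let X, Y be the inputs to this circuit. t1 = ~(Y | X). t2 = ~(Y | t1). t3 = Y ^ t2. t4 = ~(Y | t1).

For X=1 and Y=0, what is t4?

t1 = ~(0 | 1) = 0
t4 = ~(0 | 0) = 1

1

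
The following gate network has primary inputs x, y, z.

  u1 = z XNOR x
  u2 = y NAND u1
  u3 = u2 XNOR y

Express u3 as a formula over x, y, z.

(y NAND (z XNOR x)) XNOR y

u1 = z XNOR x
u2 = y NAND u1 = y NAND (z XNOR x)
u3 = u2 XNOR y = (y NAND (z XNOR x)) XNOR y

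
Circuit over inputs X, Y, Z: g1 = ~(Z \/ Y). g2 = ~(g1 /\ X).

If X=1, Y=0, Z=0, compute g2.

0

g1 = ~(0 \/ 0) = 1
g2 = ~(1 /\ 1) = 0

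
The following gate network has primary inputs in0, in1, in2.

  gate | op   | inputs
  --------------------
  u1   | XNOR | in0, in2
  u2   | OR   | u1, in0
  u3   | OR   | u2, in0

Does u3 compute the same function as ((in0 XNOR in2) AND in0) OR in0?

No

u1 = in0 XNOR in2
u2 = u1 OR in0 = (in0 XNOR in2) OR in0
u3 = u2 OR in0 = ((in0 XNOR in2) OR in0) OR in0
At in0=0, in1=0, in2=0: circuit gives 1, formula gives 0.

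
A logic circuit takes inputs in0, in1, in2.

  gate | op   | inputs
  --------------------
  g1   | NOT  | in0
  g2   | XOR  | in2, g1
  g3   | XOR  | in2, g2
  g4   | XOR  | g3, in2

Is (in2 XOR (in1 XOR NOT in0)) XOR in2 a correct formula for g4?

No

g1 = NOT in0
g2 = in2 XOR g1 = in2 XOR NOT in0
g3 = in2 XOR g2 = in2 XOR (in2 XOR NOT in0)
g4 = g3 XOR in2 = (in2 XOR (in2 XOR NOT in0)) XOR in2
At in0=0, in1=0, in2=1: circuit gives 0, formula gives 1.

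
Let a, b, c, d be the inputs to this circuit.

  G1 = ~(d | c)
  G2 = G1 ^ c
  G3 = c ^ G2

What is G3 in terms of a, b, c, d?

G1 = ~(d | c)
G2 = G1 ^ c = (~(d | c)) ^ c
G3 = c ^ G2 = c ^ ((~(d | c)) ^ c)

c ^ ((~(d | c)) ^ c)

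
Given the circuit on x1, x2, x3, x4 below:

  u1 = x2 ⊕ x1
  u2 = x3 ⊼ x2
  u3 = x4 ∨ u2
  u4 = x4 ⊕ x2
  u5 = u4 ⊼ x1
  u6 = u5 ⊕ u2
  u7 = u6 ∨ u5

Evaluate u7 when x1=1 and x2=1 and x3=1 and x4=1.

1

u2 = 1 ⊼ 1 = 0
u4 = 1 ⊕ 1 = 0
u5 = 0 ⊼ 1 = 1
u6 = 1 ⊕ 0 = 1
u7 = 1 ∨ 1 = 1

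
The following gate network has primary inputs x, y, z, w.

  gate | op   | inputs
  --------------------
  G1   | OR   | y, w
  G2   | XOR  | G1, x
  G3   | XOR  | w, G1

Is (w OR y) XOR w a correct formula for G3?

G1 = y OR w
G3 = w XOR G1 = w XOR (y OR w)
At x=0, y=0, z=0, w=0: circuit gives 0, formula gives 0.
At x=0, y=1, z=0, w=0: circuit gives 1, formula gives 1.
Agrees on all 16 inputs.

Yes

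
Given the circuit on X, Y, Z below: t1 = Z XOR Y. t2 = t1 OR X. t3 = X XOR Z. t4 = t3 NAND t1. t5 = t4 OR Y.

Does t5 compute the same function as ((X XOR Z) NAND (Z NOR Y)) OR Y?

No

t1 = Z XOR Y
t3 = X XOR Z
t4 = t3 NAND t1 = (X XOR Z) NAND (Z XOR Y)
t5 = t4 OR Y = ((X XOR Z) NAND (Z XOR Y)) OR Y
At X=0, Y=0, Z=1: circuit gives 0, formula gives 1.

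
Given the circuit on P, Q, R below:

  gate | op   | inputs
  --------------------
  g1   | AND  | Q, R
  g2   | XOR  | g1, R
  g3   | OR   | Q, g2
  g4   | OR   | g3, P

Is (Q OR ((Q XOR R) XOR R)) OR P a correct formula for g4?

No

g1 = Q AND R
g2 = g1 XOR R = (Q AND R) XOR R
g3 = Q OR g2 = Q OR ((Q AND R) XOR R)
g4 = g3 OR P = (Q OR ((Q AND R) XOR R)) OR P
At P=0, Q=0, R=1: circuit gives 1, formula gives 0.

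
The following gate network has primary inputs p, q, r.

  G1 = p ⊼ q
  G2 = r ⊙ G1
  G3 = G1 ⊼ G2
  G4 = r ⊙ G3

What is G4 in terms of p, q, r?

r ⊙ ((p ⊼ q) ⊼ (r ⊙ (p ⊼ q)))

G1 = p ⊼ q
G2 = r ⊙ G1 = r ⊙ (p ⊼ q)
G3 = G1 ⊼ G2 = (p ⊼ q) ⊼ (r ⊙ (p ⊼ q))
G4 = r ⊙ G3 = r ⊙ ((p ⊼ q) ⊼ (r ⊙ (p ⊼ q)))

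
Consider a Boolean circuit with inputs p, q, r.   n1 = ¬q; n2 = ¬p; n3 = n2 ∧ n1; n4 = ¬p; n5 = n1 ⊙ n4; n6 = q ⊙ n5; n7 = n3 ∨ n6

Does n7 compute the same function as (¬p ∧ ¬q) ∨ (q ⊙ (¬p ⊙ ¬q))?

n1 = ¬q
n2 = ¬p
n3 = n2 ∧ n1 = ¬p ∧ ¬q
n4 = ¬p
n5 = n1 ⊙ n4 = ¬q ⊙ ¬p
n6 = q ⊙ n5 = q ⊙ (¬q ⊙ ¬p)
n7 = n3 ∨ n6 = (¬p ∧ ¬q) ∨ (q ⊙ (¬q ⊙ ¬p))
At p=0, q=1, r=0: circuit gives 0, formula gives 0.
At p=0, q=0, r=0: circuit gives 1, formula gives 1.
Agrees on all 8 inputs.

Yes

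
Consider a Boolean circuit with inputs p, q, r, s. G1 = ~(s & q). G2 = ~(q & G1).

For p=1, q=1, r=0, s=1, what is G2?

1

G1 = ~(1 & 1) = 0
G2 = ~(1 & 0) = 1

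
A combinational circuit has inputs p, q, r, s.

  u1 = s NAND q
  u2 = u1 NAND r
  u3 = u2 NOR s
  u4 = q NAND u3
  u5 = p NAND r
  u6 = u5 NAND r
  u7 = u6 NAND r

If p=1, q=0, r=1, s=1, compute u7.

u5 = 1 NAND 1 = 0
u6 = 0 NAND 1 = 1
u7 = 1 NAND 1 = 0

0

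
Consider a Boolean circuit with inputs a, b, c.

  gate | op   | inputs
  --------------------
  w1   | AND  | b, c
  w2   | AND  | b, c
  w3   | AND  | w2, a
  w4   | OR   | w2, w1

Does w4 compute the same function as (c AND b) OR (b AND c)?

w1 = b AND c
w2 = b AND c
w4 = w2 OR w1 = (b AND c) OR (b AND c)
At a=0, b=0, c=0: circuit gives 0, formula gives 0.
At a=0, b=1, c=1: circuit gives 1, formula gives 1.
Agrees on all 8 inputs.

Yes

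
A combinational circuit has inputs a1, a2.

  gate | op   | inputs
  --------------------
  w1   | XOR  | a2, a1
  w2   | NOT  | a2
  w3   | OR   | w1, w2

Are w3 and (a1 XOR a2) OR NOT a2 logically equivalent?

w1 = a2 XOR a1
w2 = NOT a2
w3 = w1 OR w2 = (a2 XOR a1) OR NOT a2
At a1=1, a2=1: circuit gives 0, formula gives 0.
At a1=0, a2=0: circuit gives 1, formula gives 1.
Agrees on all 4 inputs.

Yes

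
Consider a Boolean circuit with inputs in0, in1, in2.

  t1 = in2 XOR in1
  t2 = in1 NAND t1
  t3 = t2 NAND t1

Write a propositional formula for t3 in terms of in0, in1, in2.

t1 = in2 XOR in1
t2 = in1 NAND t1 = in1 NAND (in2 XOR in1)
t3 = t2 NAND t1 = (in1 NAND (in2 XOR in1)) NAND (in2 XOR in1)

(in1 NAND (in2 XOR in1)) NAND (in2 XOR in1)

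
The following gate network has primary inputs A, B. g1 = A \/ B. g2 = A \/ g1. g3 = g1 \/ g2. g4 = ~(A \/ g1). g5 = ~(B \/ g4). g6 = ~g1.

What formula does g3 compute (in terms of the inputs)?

g1 = A \/ B
g2 = A \/ g1 = A \/ (A \/ B)
g3 = g1 \/ g2 = (A \/ B) \/ (A \/ (A \/ B))

(A \/ B) \/ (A \/ (A \/ B))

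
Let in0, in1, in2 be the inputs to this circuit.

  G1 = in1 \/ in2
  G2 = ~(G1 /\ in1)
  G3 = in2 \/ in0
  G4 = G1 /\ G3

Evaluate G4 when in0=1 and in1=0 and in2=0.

0

G1 = 0 \/ 0 = 0
G3 = 0 \/ 1 = 1
G4 = 0 /\ 1 = 0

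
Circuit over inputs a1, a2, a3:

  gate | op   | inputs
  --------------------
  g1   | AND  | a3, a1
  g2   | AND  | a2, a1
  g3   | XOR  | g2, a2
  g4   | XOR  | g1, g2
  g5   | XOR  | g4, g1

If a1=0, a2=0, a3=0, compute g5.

g1 = 0 AND 0 = 0
g2 = 0 AND 0 = 0
g4 = 0 XOR 0 = 0
g5 = 0 XOR 0 = 0

0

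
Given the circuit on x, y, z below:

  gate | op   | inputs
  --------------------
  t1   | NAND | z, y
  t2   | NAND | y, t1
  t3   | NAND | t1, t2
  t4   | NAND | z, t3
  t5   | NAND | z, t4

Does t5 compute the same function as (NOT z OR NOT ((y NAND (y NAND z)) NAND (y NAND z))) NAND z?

Yes

t1 = z NAND y
t2 = y NAND t1 = y NAND (z NAND y)
t3 = t1 NAND t2 = (z NAND y) NAND (y NAND (z NAND y))
t4 = z NAND t3 = z NAND ((z NAND y) NAND (y NAND (z NAND y)))
t5 = z NAND t4 = z NAND (z NAND ((z NAND y) NAND (y NAND (z NAND y))))
At x=0, y=0, z=1: circuit gives 0, formula gives 0.
At x=0, y=0, z=0: circuit gives 1, formula gives 1.
Agrees on all 8 inputs.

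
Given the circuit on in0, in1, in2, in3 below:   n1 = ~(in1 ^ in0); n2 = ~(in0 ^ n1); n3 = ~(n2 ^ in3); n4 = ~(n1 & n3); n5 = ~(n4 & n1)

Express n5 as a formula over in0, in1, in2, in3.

~((~((~(in1 ^ in0)) & (~((~(in0 ^ (~(in1 ^ in0)))) ^ in3)))) & (~(in1 ^ in0)))

n1 = ~(in1 ^ in0)
n2 = ~(in0 ^ n1) = ~(in0 ^ (~(in1 ^ in0)))
n3 = ~(n2 ^ in3) = ~((~(in0 ^ (~(in1 ^ in0)))) ^ in3)
n4 = ~(n1 & n3) = ~((~(in1 ^ in0)) & (~((~(in0 ^ (~(in1 ^ in0)))) ^ in3)))
n5 = ~(n4 & n1) = ~((~((~(in1 ^ in0)) & (~((~(in0 ^ (~(in1 ^ in0)))) ^ in3)))) & (~(in1 ^ in0)))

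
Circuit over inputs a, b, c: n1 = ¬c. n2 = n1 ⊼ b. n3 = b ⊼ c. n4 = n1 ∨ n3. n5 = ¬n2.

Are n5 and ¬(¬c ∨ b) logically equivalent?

No

n1 = ¬c
n2 = n1 ⊼ b = ¬c ⊼ b
n5 = ¬n2 = ¬(¬c ⊼ b)
At a=0, b=0, c=1: circuit gives 0, formula gives 1.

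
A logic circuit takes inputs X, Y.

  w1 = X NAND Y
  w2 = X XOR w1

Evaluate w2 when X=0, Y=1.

1

w1 = 0 NAND 1 = 1
w2 = 0 XOR 1 = 1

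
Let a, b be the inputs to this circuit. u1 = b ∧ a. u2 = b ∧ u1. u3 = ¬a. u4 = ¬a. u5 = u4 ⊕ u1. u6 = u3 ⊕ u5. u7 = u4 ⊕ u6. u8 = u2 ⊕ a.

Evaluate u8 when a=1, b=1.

0

u1 = 1 ∧ 1 = 1
u2 = 1 ∧ 1 = 1
u8 = 1 ⊕ 1 = 0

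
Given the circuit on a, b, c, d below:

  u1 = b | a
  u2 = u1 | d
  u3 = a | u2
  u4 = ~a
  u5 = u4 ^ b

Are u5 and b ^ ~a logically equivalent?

Yes

u4 = ~a
u5 = u4 ^ b = ~a ^ b
At a=0, b=1, c=0, d=0: circuit gives 0, formula gives 0.
At a=0, b=0, c=0, d=0: circuit gives 1, formula gives 1.
Agrees on all 16 inputs.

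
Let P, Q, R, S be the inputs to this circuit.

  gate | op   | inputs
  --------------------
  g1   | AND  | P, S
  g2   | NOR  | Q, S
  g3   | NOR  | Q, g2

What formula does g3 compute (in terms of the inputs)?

Q NOR (Q NOR S)

g2 = Q NOR S
g3 = Q NOR g2 = Q NOR (Q NOR S)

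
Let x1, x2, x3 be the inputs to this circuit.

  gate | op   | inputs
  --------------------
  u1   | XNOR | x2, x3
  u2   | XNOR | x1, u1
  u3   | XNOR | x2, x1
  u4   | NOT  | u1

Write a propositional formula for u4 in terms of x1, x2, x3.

NOT (x2 XNOR x3)

u1 = x2 XNOR x3
u4 = NOT u1 = NOT (x2 XNOR x3)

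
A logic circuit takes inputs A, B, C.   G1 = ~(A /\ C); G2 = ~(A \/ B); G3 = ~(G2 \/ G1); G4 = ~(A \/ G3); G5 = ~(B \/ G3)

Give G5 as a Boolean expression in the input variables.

~(B \/ (~((~(A \/ B)) \/ (~(A /\ C)))))

G1 = ~(A /\ C)
G2 = ~(A \/ B)
G3 = ~(G2 \/ G1) = ~((~(A \/ B)) \/ (~(A /\ C)))
G5 = ~(B \/ G3) = ~(B \/ (~((~(A \/ B)) \/ (~(A /\ C)))))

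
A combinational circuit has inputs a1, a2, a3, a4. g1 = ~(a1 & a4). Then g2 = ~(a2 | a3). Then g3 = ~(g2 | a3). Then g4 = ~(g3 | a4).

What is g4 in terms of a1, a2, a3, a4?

~((~((~(a2 | a3)) | a3)) | a4)

g2 = ~(a2 | a3)
g3 = ~(g2 | a3) = ~((~(a2 | a3)) | a3)
g4 = ~(g3 | a4) = ~((~((~(a2 | a3)) | a3)) | a4)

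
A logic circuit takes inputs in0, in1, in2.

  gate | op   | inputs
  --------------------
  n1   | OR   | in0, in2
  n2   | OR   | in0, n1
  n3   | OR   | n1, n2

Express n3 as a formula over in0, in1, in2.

n1 = in0 OR in2
n2 = in0 OR n1 = in0 OR (in0 OR in2)
n3 = n1 OR n2 = (in0 OR in2) OR (in0 OR (in0 OR in2))

(in0 OR in2) OR (in0 OR (in0 OR in2))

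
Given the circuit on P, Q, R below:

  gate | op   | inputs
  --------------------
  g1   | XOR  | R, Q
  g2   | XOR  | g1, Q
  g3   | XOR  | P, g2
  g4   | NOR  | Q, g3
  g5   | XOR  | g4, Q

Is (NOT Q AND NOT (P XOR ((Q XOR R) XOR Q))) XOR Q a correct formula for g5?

Yes

g1 = R XOR Q
g2 = g1 XOR Q = (R XOR Q) XOR Q
g3 = P XOR g2 = P XOR ((R XOR Q) XOR Q)
g4 = Q NOR g3 = Q NOR (P XOR ((R XOR Q) XOR Q))
g5 = g4 XOR Q = (Q NOR (P XOR ((R XOR Q) XOR Q))) XOR Q
At P=0, Q=0, R=1: circuit gives 0, formula gives 0.
At P=0, Q=0, R=0: circuit gives 1, formula gives 1.
Agrees on all 8 inputs.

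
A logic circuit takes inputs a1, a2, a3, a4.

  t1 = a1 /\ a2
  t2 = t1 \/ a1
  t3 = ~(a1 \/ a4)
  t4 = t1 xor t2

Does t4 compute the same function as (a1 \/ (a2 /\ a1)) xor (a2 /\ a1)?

Yes

t1 = a1 /\ a2
t2 = t1 \/ a1 = (a1 /\ a2) \/ a1
t4 = t1 xor t2 = (a1 /\ a2) xor ((a1 /\ a2) \/ a1)
At a1=0, a2=0, a3=0, a4=0: circuit gives 0, formula gives 0.
At a1=1, a2=0, a3=0, a4=0: circuit gives 1, formula gives 1.
Agrees on all 16 inputs.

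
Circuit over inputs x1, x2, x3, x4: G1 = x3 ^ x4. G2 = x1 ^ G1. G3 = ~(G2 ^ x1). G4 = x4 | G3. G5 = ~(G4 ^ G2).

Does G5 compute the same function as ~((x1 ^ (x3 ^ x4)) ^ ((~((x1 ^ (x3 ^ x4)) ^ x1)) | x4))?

Yes

G1 = x3 ^ x4
G2 = x1 ^ G1 = x1 ^ (x3 ^ x4)
G3 = ~(G2 ^ x1) = ~((x1 ^ (x3 ^ x4)) ^ x1)
G4 = x4 | G3 = x4 | (~((x1 ^ (x3 ^ x4)) ^ x1))
G5 = ~(G4 ^ G2) = ~((x4 | (~((x1 ^ (x3 ^ x4)) ^ x1))) ^ (x1 ^ (x3 ^ x4)))
At x1=0, x2=0, x3=0, x4=0: circuit gives 0, formula gives 0.
At x1=0, x2=0, x3=0, x4=1: circuit gives 1, formula gives 1.
Agrees on all 16 inputs.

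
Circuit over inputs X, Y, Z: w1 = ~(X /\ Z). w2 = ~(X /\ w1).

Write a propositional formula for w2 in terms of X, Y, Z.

~(X /\ (~(X /\ Z)))

w1 = ~(X /\ Z)
w2 = ~(X /\ w1) = ~(X /\ (~(X /\ Z)))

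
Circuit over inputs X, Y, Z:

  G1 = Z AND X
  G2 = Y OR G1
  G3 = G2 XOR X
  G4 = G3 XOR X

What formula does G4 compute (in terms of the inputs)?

G1 = Z AND X
G2 = Y OR G1 = Y OR (Z AND X)
G3 = G2 XOR X = (Y OR (Z AND X)) XOR X
G4 = G3 XOR X = ((Y OR (Z AND X)) XOR X) XOR X

((Y OR (Z AND X)) XOR X) XOR X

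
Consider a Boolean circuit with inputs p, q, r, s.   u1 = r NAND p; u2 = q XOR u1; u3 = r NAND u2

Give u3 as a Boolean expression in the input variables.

r NAND (q XOR (r NAND p))

u1 = r NAND p
u2 = q XOR u1 = q XOR (r NAND p)
u3 = r NAND u2 = r NAND (q XOR (r NAND p))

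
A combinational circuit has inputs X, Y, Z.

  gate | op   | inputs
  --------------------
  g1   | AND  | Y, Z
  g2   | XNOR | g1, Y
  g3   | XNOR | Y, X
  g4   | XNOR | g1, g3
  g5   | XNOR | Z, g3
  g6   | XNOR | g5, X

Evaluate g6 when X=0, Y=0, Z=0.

1

g3 = 0 XNOR 0 = 1
g5 = 0 XNOR 1 = 0
g6 = 0 XNOR 0 = 1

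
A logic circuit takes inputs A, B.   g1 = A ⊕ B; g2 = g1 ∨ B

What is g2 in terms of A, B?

(A ⊕ B) ∨ B

g1 = A ⊕ B
g2 = g1 ∨ B = (A ⊕ B) ∨ B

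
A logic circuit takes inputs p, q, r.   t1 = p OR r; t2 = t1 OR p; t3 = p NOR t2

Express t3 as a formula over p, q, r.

t1 = p OR r
t2 = t1 OR p = (p OR r) OR p
t3 = p NOR t2 = p NOR ((p OR r) OR p)

p NOR ((p OR r) OR p)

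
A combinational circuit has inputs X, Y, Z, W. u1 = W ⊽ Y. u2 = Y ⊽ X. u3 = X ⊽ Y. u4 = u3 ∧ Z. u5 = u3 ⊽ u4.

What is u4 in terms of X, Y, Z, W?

(X ⊽ Y) ∧ Z

u3 = X ⊽ Y
u4 = u3 ∧ Z = (X ⊽ Y) ∧ Z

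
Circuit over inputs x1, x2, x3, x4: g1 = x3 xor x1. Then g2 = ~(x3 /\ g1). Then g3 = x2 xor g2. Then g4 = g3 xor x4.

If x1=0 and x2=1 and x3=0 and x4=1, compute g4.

1

g1 = 0 xor 0 = 0
g2 = ~(0 /\ 0) = 1
g3 = 1 xor 1 = 0
g4 = 0 xor 1 = 1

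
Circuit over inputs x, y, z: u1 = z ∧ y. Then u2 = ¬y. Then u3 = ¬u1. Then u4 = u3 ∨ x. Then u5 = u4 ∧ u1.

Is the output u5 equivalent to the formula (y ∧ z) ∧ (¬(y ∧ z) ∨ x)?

u1 = z ∧ y
u3 = ¬u1 = ¬(z ∧ y)
u4 = u3 ∨ x = ¬(z ∧ y) ∨ x
u5 = u4 ∧ u1 = (¬(z ∧ y) ∨ x) ∧ (z ∧ y)
At x=0, y=0, z=0: circuit gives 0, formula gives 0.
At x=1, y=1, z=1: circuit gives 1, formula gives 1.
Agrees on all 8 inputs.

Yes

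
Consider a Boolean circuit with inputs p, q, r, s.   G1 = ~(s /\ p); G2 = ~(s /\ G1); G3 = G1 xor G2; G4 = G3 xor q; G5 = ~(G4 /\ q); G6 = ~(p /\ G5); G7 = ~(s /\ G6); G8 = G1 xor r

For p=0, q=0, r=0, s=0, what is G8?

G1 = ~(0 /\ 0) = 1
G8 = 1 xor 0 = 1

1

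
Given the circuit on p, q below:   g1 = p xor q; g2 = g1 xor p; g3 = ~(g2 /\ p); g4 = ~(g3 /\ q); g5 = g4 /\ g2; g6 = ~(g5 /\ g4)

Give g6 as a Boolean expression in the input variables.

~(((~((~(((p xor q) xor p) /\ p)) /\ q)) /\ ((p xor q) xor p)) /\ (~((~(((p xor q) xor p) /\ p)) /\ q)))

g1 = p xor q
g2 = g1 xor p = (p xor q) xor p
g3 = ~(g2 /\ p) = ~(((p xor q) xor p) /\ p)
g4 = ~(g3 /\ q) = ~((~(((p xor q) xor p) /\ p)) /\ q)
g5 = g4 /\ g2 = (~((~(((p xor q) xor p) /\ p)) /\ q)) /\ ((p xor q) xor p)
g6 = ~(g5 /\ g4) = ~(((~((~(((p xor q) xor p) /\ p)) /\ q)) /\ ((p xor q) xor p)) /\ (~((~(((p xor q) xor p) /\ p)) /\ q)))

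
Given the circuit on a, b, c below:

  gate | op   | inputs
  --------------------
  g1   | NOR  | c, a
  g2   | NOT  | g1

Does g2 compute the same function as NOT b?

g1 = c NOR a
g2 = NOT g1 = NOT (c NOR a)
At a=0, b=0, c=0: circuit gives 0, formula gives 1.

No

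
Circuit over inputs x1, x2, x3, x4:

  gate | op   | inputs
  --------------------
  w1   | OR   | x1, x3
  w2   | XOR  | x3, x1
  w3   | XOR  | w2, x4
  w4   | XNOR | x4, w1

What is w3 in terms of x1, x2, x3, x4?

(x3 XOR x1) XOR x4

w2 = x3 XOR x1
w3 = w2 XOR x4 = (x3 XOR x1) XOR x4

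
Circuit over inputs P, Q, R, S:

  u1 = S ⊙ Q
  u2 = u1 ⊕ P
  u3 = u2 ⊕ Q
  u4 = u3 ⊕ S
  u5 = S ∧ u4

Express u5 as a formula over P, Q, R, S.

u1 = S ⊙ Q
u2 = u1 ⊕ P = (S ⊙ Q) ⊕ P
u3 = u2 ⊕ Q = ((S ⊙ Q) ⊕ P) ⊕ Q
u4 = u3 ⊕ S = (((S ⊙ Q) ⊕ P) ⊕ Q) ⊕ S
u5 = S ∧ u4 = S ∧ ((((S ⊙ Q) ⊕ P) ⊕ Q) ⊕ S)

S ∧ ((((S ⊙ Q) ⊕ P) ⊕ Q) ⊕ S)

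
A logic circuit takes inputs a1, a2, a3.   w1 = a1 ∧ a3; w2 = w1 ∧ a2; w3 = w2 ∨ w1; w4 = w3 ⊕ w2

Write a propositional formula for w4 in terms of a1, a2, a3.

(((a1 ∧ a3) ∧ a2) ∨ (a1 ∧ a3)) ⊕ ((a1 ∧ a3) ∧ a2)

w1 = a1 ∧ a3
w2 = w1 ∧ a2 = (a1 ∧ a3) ∧ a2
w3 = w2 ∨ w1 = ((a1 ∧ a3) ∧ a2) ∨ (a1 ∧ a3)
w4 = w3 ⊕ w2 = (((a1 ∧ a3) ∧ a2) ∨ (a1 ∧ a3)) ⊕ ((a1 ∧ a3) ∧ a2)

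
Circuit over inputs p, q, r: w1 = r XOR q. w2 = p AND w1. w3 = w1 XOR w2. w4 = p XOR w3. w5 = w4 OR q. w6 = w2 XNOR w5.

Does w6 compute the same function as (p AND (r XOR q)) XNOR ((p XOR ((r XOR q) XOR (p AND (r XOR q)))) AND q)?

No

w1 = r XOR q
w2 = p AND w1 = p AND (r XOR q)
w3 = w1 XOR w2 = (r XOR q) XOR (p AND (r XOR q))
w4 = p XOR w3 = p XOR ((r XOR q) XOR (p AND (r XOR q)))
w5 = w4 OR q = (p XOR ((r XOR q) XOR (p AND (r XOR q)))) OR q
w6 = w2 XNOR w5 = (p AND (r XOR q)) XNOR ((p XOR ((r XOR q) XOR (p AND (r XOR q)))) OR q)
At p=0, q=0, r=1: circuit gives 0, formula gives 1.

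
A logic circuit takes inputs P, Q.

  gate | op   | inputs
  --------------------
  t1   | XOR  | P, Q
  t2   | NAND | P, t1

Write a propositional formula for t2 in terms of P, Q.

t1 = P XOR Q
t2 = P NAND t1 = P NAND (P XOR Q)

P NAND (P XOR Q)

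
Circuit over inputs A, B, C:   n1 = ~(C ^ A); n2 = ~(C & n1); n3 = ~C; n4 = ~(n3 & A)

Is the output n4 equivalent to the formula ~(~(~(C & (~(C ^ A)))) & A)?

No

n3 = ~C
n4 = ~(n3 & A) = ~(~C & A)
At A=1, B=0, C=0: circuit gives 0, formula gives 1.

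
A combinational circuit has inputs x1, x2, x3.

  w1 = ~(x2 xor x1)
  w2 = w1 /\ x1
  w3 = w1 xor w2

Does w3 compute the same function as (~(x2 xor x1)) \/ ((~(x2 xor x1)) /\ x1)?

No

w1 = ~(x2 xor x1)
w2 = w1 /\ x1 = (~(x2 xor x1)) /\ x1
w3 = w1 xor w2 = (~(x2 xor x1)) xor ((~(x2 xor x1)) /\ x1)
At x1=1, x2=1, x3=0: circuit gives 0, formula gives 1.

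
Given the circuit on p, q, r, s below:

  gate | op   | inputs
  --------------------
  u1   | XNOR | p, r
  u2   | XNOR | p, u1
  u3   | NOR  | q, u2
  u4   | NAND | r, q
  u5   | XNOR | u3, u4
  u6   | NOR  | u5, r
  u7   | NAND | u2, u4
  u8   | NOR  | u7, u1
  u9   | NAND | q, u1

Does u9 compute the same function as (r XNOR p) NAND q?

u1 = p XNOR r
u9 = q NAND u1 = q NAND (p XNOR r)
At p=0, q=1, r=0, s=0: circuit gives 0, formula gives 0.
At p=0, q=0, r=0, s=0: circuit gives 1, formula gives 1.
Agrees on all 16 inputs.

Yes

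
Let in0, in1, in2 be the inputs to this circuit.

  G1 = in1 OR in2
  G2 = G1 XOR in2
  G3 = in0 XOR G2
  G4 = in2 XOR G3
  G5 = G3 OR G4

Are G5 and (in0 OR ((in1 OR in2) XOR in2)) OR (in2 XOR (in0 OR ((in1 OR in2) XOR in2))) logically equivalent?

G1 = in1 OR in2
G2 = G1 XOR in2 = (in1 OR in2) XOR in2
G3 = in0 XOR G2 = in0 XOR ((in1 OR in2) XOR in2)
G4 = in2 XOR G3 = in2 XOR (in0 XOR ((in1 OR in2) XOR in2))
G5 = G3 OR G4 = (in0 XOR ((in1 OR in2) XOR in2)) OR (in2 XOR (in0 XOR ((in1 OR in2) XOR in2)))
At in0=1, in1=1, in2=0: circuit gives 0, formula gives 1.

No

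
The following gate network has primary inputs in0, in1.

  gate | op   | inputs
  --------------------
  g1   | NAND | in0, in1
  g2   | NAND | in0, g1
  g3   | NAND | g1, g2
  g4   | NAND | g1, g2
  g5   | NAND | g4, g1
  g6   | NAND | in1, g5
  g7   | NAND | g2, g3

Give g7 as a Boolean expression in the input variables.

(in0 NAND (in0 NAND in1)) NAND ((in0 NAND in1) NAND (in0 NAND (in0 NAND in1)))

g1 = in0 NAND in1
g2 = in0 NAND g1 = in0 NAND (in0 NAND in1)
g3 = g1 NAND g2 = (in0 NAND in1) NAND (in0 NAND (in0 NAND in1))
g7 = g2 NAND g3 = (in0 NAND (in0 NAND in1)) NAND ((in0 NAND in1) NAND (in0 NAND (in0 NAND in1)))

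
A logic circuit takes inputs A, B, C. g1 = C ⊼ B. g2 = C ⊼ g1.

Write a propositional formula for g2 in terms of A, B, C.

C ⊼ (C ⊼ B)

g1 = C ⊼ B
g2 = C ⊼ g1 = C ⊼ (C ⊼ B)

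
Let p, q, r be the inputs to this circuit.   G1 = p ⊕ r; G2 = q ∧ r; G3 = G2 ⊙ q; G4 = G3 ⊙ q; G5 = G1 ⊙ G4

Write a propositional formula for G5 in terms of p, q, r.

(p ⊕ r) ⊙ (((q ∧ r) ⊙ q) ⊙ q)

G1 = p ⊕ r
G2 = q ∧ r
G3 = G2 ⊙ q = (q ∧ r) ⊙ q
G4 = G3 ⊙ q = ((q ∧ r) ⊙ q) ⊙ q
G5 = G1 ⊙ G4 = (p ⊕ r) ⊙ (((q ∧ r) ⊙ q) ⊙ q)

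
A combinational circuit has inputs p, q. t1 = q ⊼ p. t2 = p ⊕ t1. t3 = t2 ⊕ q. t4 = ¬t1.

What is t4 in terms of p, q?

t1 = q ⊼ p
t4 = ¬t1 = ¬(q ⊼ p)

¬(q ⊼ p)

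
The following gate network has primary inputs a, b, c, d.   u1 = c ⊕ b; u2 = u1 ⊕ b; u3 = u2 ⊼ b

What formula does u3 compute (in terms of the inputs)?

((c ⊕ b) ⊕ b) ⊼ b

u1 = c ⊕ b
u2 = u1 ⊕ b = (c ⊕ b) ⊕ b
u3 = u2 ⊼ b = ((c ⊕ b) ⊕ b) ⊼ b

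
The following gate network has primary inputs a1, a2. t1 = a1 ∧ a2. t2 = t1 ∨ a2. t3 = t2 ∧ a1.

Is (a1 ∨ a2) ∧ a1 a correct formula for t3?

No

t1 = a1 ∧ a2
t2 = t1 ∨ a2 = (a1 ∧ a2) ∨ a2
t3 = t2 ∧ a1 = ((a1 ∧ a2) ∨ a2) ∧ a1
At a1=1, a2=0: circuit gives 0, formula gives 1.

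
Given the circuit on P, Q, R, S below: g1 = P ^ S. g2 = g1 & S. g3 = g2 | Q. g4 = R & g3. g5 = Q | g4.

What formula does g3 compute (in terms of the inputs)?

((P ^ S) & S) | Q

g1 = P ^ S
g2 = g1 & S = (P ^ S) & S
g3 = g2 | Q = ((P ^ S) & S) | Q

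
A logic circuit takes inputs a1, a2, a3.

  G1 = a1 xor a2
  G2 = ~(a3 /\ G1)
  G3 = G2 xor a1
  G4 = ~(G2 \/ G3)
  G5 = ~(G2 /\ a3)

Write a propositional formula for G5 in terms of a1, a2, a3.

~((~(a3 /\ (a1 xor a2))) /\ a3)

G1 = a1 xor a2
G2 = ~(a3 /\ G1) = ~(a3 /\ (a1 xor a2))
G5 = ~(G2 /\ a3) = ~((~(a3 /\ (a1 xor a2))) /\ a3)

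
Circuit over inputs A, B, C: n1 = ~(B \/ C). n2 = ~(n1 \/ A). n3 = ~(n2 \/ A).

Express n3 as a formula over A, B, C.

~((~((~(B \/ C)) \/ A)) \/ A)

n1 = ~(B \/ C)
n2 = ~(n1 \/ A) = ~((~(B \/ C)) \/ A)
n3 = ~(n2 \/ A) = ~((~((~(B \/ C)) \/ A)) \/ A)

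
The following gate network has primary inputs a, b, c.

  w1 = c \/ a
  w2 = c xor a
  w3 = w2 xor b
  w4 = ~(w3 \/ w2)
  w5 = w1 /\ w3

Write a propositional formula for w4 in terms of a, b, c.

~(((c xor a) xor b) \/ (c xor a))

w2 = c xor a
w3 = w2 xor b = (c xor a) xor b
w4 = ~(w3 \/ w2) = ~(((c xor a) xor b) \/ (c xor a))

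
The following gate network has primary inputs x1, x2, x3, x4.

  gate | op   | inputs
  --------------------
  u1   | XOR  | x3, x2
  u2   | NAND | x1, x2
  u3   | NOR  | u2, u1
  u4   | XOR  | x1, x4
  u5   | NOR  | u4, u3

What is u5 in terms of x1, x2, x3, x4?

u1 = x3 XOR x2
u2 = x1 NAND x2
u3 = u2 NOR u1 = (x1 NAND x2) NOR (x3 XOR x2)
u4 = x1 XOR x4
u5 = u4 NOR u3 = (x1 XOR x4) NOR ((x1 NAND x2) NOR (x3 XOR x2))

(x1 XOR x4) NOR ((x1 NAND x2) NOR (x3 XOR x2))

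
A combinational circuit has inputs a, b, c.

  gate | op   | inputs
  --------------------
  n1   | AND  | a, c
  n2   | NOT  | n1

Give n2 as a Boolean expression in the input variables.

n1 = a AND c
n2 = NOT n1 = NOT (a AND c)

NOT (a AND c)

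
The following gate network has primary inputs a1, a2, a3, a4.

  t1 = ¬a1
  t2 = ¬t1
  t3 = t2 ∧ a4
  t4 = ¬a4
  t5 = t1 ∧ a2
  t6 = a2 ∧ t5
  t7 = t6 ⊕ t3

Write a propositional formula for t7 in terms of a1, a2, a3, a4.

t1 = ¬a1
t2 = ¬t1 = ¬¬a1
t3 = t2 ∧ a4 = ¬¬a1 ∧ a4
t5 = t1 ∧ a2 = ¬a1 ∧ a2
t6 = a2 ∧ t5 = a2 ∧ (¬a1 ∧ a2)
t7 = t6 ⊕ t3 = (a2 ∧ (¬a1 ∧ a2)) ⊕ (¬¬a1 ∧ a4)

(a2 ∧ (¬a1 ∧ a2)) ⊕ (¬¬a1 ∧ a4)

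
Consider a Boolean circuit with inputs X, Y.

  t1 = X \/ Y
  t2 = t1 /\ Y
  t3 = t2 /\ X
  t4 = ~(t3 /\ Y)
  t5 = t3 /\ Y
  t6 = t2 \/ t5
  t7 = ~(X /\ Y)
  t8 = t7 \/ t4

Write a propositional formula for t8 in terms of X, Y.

t1 = X \/ Y
t2 = t1 /\ Y = (X \/ Y) /\ Y
t3 = t2 /\ X = ((X \/ Y) /\ Y) /\ X
t4 = ~(t3 /\ Y) = ~((((X \/ Y) /\ Y) /\ X) /\ Y)
t7 = ~(X /\ Y)
t8 = t7 \/ t4 = (~(X /\ Y)) \/ (~((((X \/ Y) /\ Y) /\ X) /\ Y))

(~(X /\ Y)) \/ (~((((X \/ Y) /\ Y) /\ X) /\ Y))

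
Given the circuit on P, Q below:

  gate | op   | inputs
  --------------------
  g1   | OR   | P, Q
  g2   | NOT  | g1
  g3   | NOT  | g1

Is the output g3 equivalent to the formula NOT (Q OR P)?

g1 = P OR Q
g3 = NOT g1 = NOT (P OR Q)
At P=0, Q=1: circuit gives 0, formula gives 0.
At P=0, Q=0: circuit gives 1, formula gives 1.
Agrees on all 4 inputs.

Yes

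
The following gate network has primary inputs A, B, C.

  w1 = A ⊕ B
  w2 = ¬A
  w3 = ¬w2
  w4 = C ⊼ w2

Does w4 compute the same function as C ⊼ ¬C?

w2 = ¬A
w4 = C ⊼ w2 = C ⊼ ¬A
At A=0, B=0, C=1: circuit gives 0, formula gives 1.

No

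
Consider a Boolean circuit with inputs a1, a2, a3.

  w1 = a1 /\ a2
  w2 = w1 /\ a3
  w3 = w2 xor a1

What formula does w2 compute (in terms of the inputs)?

(a1 /\ a2) /\ a3

w1 = a1 /\ a2
w2 = w1 /\ a3 = (a1 /\ a2) /\ a3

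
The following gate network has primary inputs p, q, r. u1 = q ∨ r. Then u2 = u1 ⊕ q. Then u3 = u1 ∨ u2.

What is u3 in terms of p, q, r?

(q ∨ r) ∨ ((q ∨ r) ⊕ q)

u1 = q ∨ r
u2 = u1 ⊕ q = (q ∨ r) ⊕ q
u3 = u1 ∨ u2 = (q ∨ r) ∨ ((q ∨ r) ⊕ q)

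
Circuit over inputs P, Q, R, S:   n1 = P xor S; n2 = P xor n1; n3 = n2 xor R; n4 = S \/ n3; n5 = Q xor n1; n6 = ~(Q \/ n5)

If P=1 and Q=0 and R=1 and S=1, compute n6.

n1 = 1 xor 1 = 0
n5 = 0 xor 0 = 0
n6 = ~(0 \/ 0) = 1

1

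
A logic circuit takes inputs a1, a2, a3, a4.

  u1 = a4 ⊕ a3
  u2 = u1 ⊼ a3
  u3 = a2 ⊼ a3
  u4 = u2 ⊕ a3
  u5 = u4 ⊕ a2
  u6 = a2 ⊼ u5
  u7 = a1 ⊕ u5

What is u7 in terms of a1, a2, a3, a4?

u1 = a4 ⊕ a3
u2 = u1 ⊼ a3 = (a4 ⊕ a3) ⊼ a3
u4 = u2 ⊕ a3 = ((a4 ⊕ a3) ⊼ a3) ⊕ a3
u5 = u4 ⊕ a2 = (((a4 ⊕ a3) ⊼ a3) ⊕ a3) ⊕ a2
u7 = a1 ⊕ u5 = a1 ⊕ ((((a4 ⊕ a3) ⊼ a3) ⊕ a3) ⊕ a2)

a1 ⊕ ((((a4 ⊕ a3) ⊼ a3) ⊕ a3) ⊕ a2)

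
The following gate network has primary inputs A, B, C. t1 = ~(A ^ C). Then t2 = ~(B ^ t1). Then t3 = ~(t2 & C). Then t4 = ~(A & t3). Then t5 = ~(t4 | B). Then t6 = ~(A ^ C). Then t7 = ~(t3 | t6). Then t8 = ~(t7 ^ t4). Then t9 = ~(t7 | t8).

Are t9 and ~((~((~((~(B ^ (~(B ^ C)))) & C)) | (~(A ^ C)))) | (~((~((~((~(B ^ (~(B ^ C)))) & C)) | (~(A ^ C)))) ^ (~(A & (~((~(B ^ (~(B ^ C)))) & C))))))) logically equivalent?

No

t1 = ~(A ^ C)
t2 = ~(B ^ t1) = ~(B ^ (~(A ^ C)))
t3 = ~(t2 & C) = ~((~(B ^ (~(A ^ C)))) & C)
t4 = ~(A & t3) = ~(A & (~((~(B ^ (~(A ^ C)))) & C)))
t6 = ~(A ^ C)
t7 = ~(t3 | t6) = ~((~((~(B ^ (~(A ^ C)))) & C)) | (~(A ^ C)))
t8 = ~(t7 ^ t4) = ~((~((~((~(B ^ (~(A ^ C)))) & C)) | (~(A ^ C)))) ^ (~(A & (~((~(B ^ (~(A ^ C)))) & C)))))
t9 = ~(t7 | t8) = ~((~((~((~(B ^ (~(A ^ C)))) & C)) | (~(A ^ C)))) | (~((~((~((~(B ^ (~(A ^ C)))) & C)) | (~(A ^ C)))) ^ (~(A & (~((~(B ^ (~(A ^ C)))) & C)))))))
At A=0, B=1, C=1: circuit gives 1, formula gives 0.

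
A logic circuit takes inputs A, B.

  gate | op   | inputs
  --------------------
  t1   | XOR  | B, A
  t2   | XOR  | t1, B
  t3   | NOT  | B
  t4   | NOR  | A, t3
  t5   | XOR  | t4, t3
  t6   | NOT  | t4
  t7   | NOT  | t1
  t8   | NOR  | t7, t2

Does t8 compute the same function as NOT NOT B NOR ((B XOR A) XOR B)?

t1 = B XOR A
t2 = t1 XOR B = (B XOR A) XOR B
t7 = NOT t1 = NOT (B XOR A)
t8 = t7 NOR t2 = NOT (B XOR A) NOR ((B XOR A) XOR B)
At A=0, B=0: circuit gives 0, formula gives 1.

No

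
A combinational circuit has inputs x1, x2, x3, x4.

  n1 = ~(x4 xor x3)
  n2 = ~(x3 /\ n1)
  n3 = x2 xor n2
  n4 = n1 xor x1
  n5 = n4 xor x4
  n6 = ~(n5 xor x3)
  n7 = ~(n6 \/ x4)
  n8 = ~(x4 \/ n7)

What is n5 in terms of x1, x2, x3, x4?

((~(x4 xor x3)) xor x1) xor x4

n1 = ~(x4 xor x3)
n4 = n1 xor x1 = (~(x4 xor x3)) xor x1
n5 = n4 xor x4 = ((~(x4 xor x3)) xor x1) xor x4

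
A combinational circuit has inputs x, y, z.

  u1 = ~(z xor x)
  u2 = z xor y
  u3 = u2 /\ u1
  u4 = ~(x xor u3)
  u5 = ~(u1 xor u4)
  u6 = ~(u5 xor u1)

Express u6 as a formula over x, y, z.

u1 = ~(z xor x)
u2 = z xor y
u3 = u2 /\ u1 = (z xor y) /\ (~(z xor x))
u4 = ~(x xor u3) = ~(x xor ((z xor y) /\ (~(z xor x))))
u5 = ~(u1 xor u4) = ~((~(z xor x)) xor (~(x xor ((z xor y) /\ (~(z xor x))))))
u6 = ~(u5 xor u1) = ~((~((~(z xor x)) xor (~(x xor ((z xor y) /\ (~(z xor x))))))) xor (~(z xor x)))

~((~((~(z xor x)) xor (~(x xor ((z xor y) /\ (~(z xor x))))))) xor (~(z xor x)))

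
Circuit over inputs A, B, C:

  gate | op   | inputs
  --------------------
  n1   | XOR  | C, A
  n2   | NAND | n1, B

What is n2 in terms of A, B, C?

(C XOR A) NAND B

n1 = C XOR A
n2 = n1 NAND B = (C XOR A) NAND B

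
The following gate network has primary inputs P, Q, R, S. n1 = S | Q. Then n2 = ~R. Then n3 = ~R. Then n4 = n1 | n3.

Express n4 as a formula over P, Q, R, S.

(S | Q) | ~R

n1 = S | Q
n3 = ~R
n4 = n1 | n3 = (S | Q) | ~R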